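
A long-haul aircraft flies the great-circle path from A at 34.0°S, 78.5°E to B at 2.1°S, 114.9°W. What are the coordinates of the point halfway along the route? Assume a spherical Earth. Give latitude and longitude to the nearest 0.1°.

The haversine formula gives a central angle δ ≈ 2.474 rad (141.8°) between the endpoints.
Interpolate at f = 1/2 with slerp weights a = sin((1−f)δ)/sin δ ≈ 1.527, b = sin(fδ)/sin δ ≈ 1.527.
p = a·p₁ + b·p₂ ≈ (-0.390, -0.144, -0.910); φ = arcsin(p_z) ≈ -65.45°, λ = atan2(p_y, p_x) ≈ -159.79°.

≈ 65.4°S, 159.8°W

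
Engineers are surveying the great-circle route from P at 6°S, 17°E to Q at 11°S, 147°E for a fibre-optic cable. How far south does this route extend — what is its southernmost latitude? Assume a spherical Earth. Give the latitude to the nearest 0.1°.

The great circle lies in the plane with unit normal n̂ = (p₁ × p₂)/|p₁ × p₂|.
Here n̂_z ≈ +0.942; the vertex latitude is φ_max = arccos|n̂_z| ≈ 19.7°.

≈ 19.7°S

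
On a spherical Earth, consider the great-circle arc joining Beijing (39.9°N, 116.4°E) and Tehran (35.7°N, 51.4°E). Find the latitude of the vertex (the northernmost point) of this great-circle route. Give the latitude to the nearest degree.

≈ 43°N

The great circle lies in the plane with unit normal n̂ = (p₁ × p₂)/|p₁ × p₂|.
Here n̂_z ≈ -0.733; the vertex latitude is φ_max = arccos|n̂_z| ≈ 42.9°.
Check via Clairaut: cos φ_max = |cos φ₁| · sin C = cos(39.9°)·sin(72.8°) ≈ 0.733, again giving ≈ 42.9°.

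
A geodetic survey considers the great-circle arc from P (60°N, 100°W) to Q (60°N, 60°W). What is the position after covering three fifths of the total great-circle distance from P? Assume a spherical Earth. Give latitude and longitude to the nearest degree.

≈ (61°N, 76°W)

From cos δ = sin φ₁ sin φ₂ + cos φ₁ cos φ₂ cos Δλ, the central angle is δ ≈ 0.344 rad (19.7°).
Interpolate at f = 3/5 with slerp weights a = sin((1−f)δ)/sin δ ≈ 0.407, b = sin(fδ)/sin δ ≈ 0.608.
p = a·p₁ + b·p₂ ≈ (0.117, -0.463, 0.878); φ = arcsin(p_z) ≈ 61.46°, λ = atan2(p_y, p_x) ≈ -75.88°.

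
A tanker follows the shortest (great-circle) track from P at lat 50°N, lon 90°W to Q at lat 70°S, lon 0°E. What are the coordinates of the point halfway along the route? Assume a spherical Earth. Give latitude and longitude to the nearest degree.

The haversine formula gives a central angle δ ≈ 2.374 rad (136.0°) between the endpoints.
Interpolate at f = 1/2 with slerp weights a = sin((1−f)δ)/sin δ ≈ 1.336, b = sin(fδ)/sin δ ≈ 1.336.
p = a·p₁ + b·p₂ ≈ (0.457, -0.859, -0.232); φ = arcsin(p_z) ≈ -13.41°, λ = atan2(p_y, p_x) ≈ -61.98°.

≈ lat 13°S, lon 62°W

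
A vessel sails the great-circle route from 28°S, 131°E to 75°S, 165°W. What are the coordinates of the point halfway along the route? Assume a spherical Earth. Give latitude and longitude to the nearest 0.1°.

The haversine formula gives a central angle δ ≈ 0.984 rad (56.4°) between the endpoints.
Interpolate at f = 1/2 with slerp weights a = sin((1−f)δ)/sin δ ≈ 0.567, b = sin(fδ)/sin δ ≈ 0.567.
p = a·p₁ + b·p₂ ≈ (-0.470, 0.340, -0.814); φ = arcsin(p_z) ≈ -54.52°, λ = atan2(p_y, p_x) ≈ 144.14°.

≈ 54.5°S, 144.1°E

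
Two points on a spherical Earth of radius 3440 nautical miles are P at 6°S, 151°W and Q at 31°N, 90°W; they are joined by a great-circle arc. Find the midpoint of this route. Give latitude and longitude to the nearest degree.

From cos δ = sin φ₁ sin φ₂ + cos φ₁ cos φ₂ cos Δλ, the central angle is δ ≈ 1.203 rad (68.9°).
Interpolate at f = 1/2 with slerp weights a = sin((1−f)δ)/sin δ ≈ 0.606, b = sin(fδ)/sin δ ≈ 0.606.
p = a·p₁ + b·p₂ ≈ (-0.528, -0.812, 0.249); φ = arcsin(p_z) ≈ 14.42°, λ = atan2(p_y, p_x) ≈ -123.00°.

≈ 14°N, 123°W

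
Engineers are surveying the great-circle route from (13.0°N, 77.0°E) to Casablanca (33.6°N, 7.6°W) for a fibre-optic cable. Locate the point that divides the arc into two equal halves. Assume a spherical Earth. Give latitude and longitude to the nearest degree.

≈ (30°N, 39°E)

Write both endpoints as unit vectors p₁, p₂ with components (cos φ cos λ, cos φ sin λ, sin φ).
The central angle between the endpoints is δ = arccos(p₁·p₂) ≈ 1.369 rad (78.4°).
Interpolate at f = 1/2 with slerp weights a = sin((1−f)δ)/sin δ ≈ 0.645, b = sin(fδ)/sin δ ≈ 0.645.
p = a·p₁ + b·p₂ ≈ (0.674, 0.542, 0.502); φ = arcsin(p_z) ≈ 30.15°, λ = atan2(p_y, p_x) ≈ 38.77°.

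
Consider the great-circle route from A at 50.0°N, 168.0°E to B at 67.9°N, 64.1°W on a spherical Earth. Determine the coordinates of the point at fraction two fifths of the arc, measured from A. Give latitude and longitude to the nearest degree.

The haversine formula gives a central angle δ ≈ 0.975 rad (55.9°) between the endpoints.
Interpolate at f = 2/5 with slerp weights a = sin((1−f)δ)/sin δ ≈ 0.667, b = sin(fδ)/sin δ ≈ 0.459.
p = a·p₁ + b·p₂ ≈ (-0.344, -0.066, 0.937); φ = arcsin(p_z) ≈ 69.49°, λ = atan2(p_y, p_x) ≈ -169.09°.

≈ 69°N, 169°W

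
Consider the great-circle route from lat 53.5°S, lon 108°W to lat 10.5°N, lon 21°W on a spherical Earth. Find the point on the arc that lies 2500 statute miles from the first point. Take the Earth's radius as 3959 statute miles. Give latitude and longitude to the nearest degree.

From cos δ = sin φ₁ sin φ₂ + cos φ₁ cos φ₂ cos Δλ, the central angle is δ ≈ 1.687 rad (96.7°). The total great-circle distance is δ·R ≈ 1.687 × 3959 ≈ 6679 mi, so the target fraction is f = 2500/6679 ≈ 0.374.
Interpolate at f ≈ 0.374 with slerp weights a = sin((1−f)δ)/sin δ ≈ 0.876, b = sin(fδ)/sin δ ≈ 0.594.
p = a·p₁ + b·p₂ ≈ (0.385, -0.705, -0.596); φ = arcsin(p_z) ≈ -36.58°, λ = atan2(p_y, p_x) ≈ -61.39°.

≈ lat 37°S, lon 61°W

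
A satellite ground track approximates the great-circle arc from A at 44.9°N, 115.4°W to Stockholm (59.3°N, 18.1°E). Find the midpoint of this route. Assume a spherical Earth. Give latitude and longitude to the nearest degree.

≈ 72°N, 69°W

Write both endpoints as unit vectors p₁, p₂ with components (cos φ cos λ, cos φ sin λ, sin φ).
The central angle between the endpoints is δ = arccos(p₁·p₂) ≈ 1.205 rad (69.0°).
Interpolate at f = 1/2 with slerp weights a = sin((1−f)δ)/sin δ ≈ 0.607, b = sin(fδ)/sin δ ≈ 0.607.
p = a·p₁ + b·p₂ ≈ (0.110, -0.292, 0.950); φ = arcsin(p_z) ≈ 71.82°, λ = atan2(p_y, p_x) ≈ -69.34°.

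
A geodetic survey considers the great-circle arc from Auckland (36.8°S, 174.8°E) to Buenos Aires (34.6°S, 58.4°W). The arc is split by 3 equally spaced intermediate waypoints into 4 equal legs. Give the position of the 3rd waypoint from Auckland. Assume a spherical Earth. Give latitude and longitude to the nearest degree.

Convert each endpoint to a unit vector on the sphere (x = cos φ cos λ, y = cos φ sin λ, z = sin φ).
The central angle between the endpoints is δ = arccos(p₁·p₂) ≈ 1.625 rad (93.1°).
Interpolate at f = 3/4 with slerp weights a = sin((1−f)δ)/sin δ ≈ 0.396, b = sin(fδ)/sin δ ≈ 0.940.
p = a·p₁ + b·p₂ ≈ (0.090, -0.630, -0.771); φ = arcsin(p_z) ≈ -50.45°, λ = atan2(p_y, p_x) ≈ -81.89°.

≈ 50°S, 82°W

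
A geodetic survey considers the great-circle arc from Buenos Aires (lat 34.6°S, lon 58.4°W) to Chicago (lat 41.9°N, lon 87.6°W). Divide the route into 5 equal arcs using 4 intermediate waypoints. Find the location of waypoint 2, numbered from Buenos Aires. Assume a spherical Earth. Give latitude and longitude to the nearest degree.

≈ lat 4°S, lon 70°W

Write both endpoints as unit vectors p₁, p₂ with components (cos φ cos λ, cos φ sin λ, sin φ).
The central angle between the endpoints is δ = arccos(p₁·p₂) ≈ 1.415 rad (81.0°).
Interpolate at f = 2/5 with slerp weights a = sin((1−f)δ)/sin δ ≈ 0.760, b = sin(fδ)/sin δ ≈ 0.543.
p = a·p₁ + b·p₂ ≈ (0.345, -0.936, -0.069); φ = arcsin(p_z) ≈ -3.95°, λ = atan2(p_y, p_x) ≈ -69.79°.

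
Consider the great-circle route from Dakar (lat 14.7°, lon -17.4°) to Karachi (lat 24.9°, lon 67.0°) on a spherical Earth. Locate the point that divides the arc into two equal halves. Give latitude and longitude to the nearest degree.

≈ lat 26°, lon 23°

Write both endpoints as unit vectors p₁, p₂ with components (cos φ cos λ, cos φ sin λ, sin φ).
The central angle between the endpoints is δ = arccos(p₁·p₂) ≈ 1.377 rad (78.9°).
Interpolate at f = 1/2 with slerp weights a = sin((1−f)δ)/sin δ ≈ 0.648, b = sin(fδ)/sin δ ≈ 0.648.
p = a·p₁ + b·p₂ ≈ (0.827, 0.353, 0.437); φ = arcsin(p_z) ≈ 25.91°, λ = atan2(p_y, p_x) ≈ 23.13°.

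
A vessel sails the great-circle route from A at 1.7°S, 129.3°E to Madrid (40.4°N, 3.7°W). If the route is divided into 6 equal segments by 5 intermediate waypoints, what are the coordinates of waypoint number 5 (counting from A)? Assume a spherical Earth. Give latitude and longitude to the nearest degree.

The haversine formula gives a central angle δ ≈ 2.139 rad (122.6°) between the endpoints.
Interpolate at f = 5/6 with slerp weights a = sin((1−f)δ)/sin δ ≈ 0.414, b = sin(fδ)/sin δ ≈ 1.160.
p = a·p₁ + b·p₂ ≈ (0.619, 0.263, 0.740); φ = arcsin(p_z) ≈ 47.70°, λ = atan2(p_y, p_x) ≈ 23.04°.

≈ 48°N, 23°E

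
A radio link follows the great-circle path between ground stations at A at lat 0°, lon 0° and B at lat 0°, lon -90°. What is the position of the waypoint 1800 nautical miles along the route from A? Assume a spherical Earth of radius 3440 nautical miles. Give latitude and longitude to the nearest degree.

Write both endpoints as unit vectors p₁, p₂ with components (cos φ cos λ, cos φ sin λ, sin φ).
The central angle between the endpoints is δ = arccos(p₁·p₂) ≈ 1.571 rad (90.0°). The total great-circle distance is δ·R ≈ 1.571 × 3440 ≈ 5404 nmi, so the target fraction is f = 1800/5404 ≈ 0.333.
Interpolate at f ≈ 0.333 with slerp weights a = sin((1−f)δ)/sin δ ≈ 0.866, b = sin(fδ)/sin δ ≈ 0.500.
p = a·p₁ + b·p₂ ≈ (0.866, -0.500, 0.000); φ = arcsin(p_z) ≈ 0.00°, λ = atan2(p_y, p_x) ≈ -29.98°.

≈ lat 0°, lon -30°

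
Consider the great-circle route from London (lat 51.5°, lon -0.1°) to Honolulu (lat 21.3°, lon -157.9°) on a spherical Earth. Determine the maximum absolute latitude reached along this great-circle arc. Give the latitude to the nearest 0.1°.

The great circle lies in the plane with unit normal n̂ = (p₁ × p₂)/|p₁ × p₂|.
Here n̂_z ≈ -0.226; the vertex latitude is φ_max = arccos|n̂_z| ≈ 76.9°.

≈ 76.9°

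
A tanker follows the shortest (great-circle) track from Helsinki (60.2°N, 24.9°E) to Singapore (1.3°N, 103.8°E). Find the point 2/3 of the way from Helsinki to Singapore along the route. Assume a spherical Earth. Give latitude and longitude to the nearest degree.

≈ (25°N, 89°E)

From cos δ = sin φ₁ sin φ₂ + cos φ₁ cos φ₂ cos Δλ, the central angle is δ ≈ 1.455 rad (83.4°).
Interpolate at f = 2/3 with slerp weights a = sin((1−f)δ)/sin δ ≈ 0.469, b = sin(fδ)/sin δ ≈ 0.831.
p = a·p₁ + b·p₂ ≈ (0.014, 0.905, 0.426); φ = arcsin(p_z) ≈ 25.22°, λ = atan2(p_y, p_x) ≈ 89.14°.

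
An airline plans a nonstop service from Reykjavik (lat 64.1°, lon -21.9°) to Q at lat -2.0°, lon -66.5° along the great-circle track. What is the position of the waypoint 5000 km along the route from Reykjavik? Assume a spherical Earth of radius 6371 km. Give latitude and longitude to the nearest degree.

Write both endpoints as unit vectors p₁, p₂ with components (cos φ cos λ, cos φ sin λ, sin φ).
The central angle between the endpoints is δ = arccos(p₁·p₂) ≈ 1.288 rad (73.8°). The total great-circle distance is δ·R ≈ 1.288 × 6371 ≈ 8203 km, so the target fraction is f = 5000/8203 ≈ 0.610.
Interpolate at f ≈ 0.610 with slerp weights a = sin((1−f)δ)/sin δ ≈ 0.502, b = sin(fδ)/sin δ ≈ 0.736.
p = a·p₁ + b·p₂ ≈ (0.497, -0.756, 0.426); φ = arcsin(p_z) ≈ 25.20°, λ = atan2(p_y, p_x) ≈ -56.71°.

≈ lat 25°, lon -57°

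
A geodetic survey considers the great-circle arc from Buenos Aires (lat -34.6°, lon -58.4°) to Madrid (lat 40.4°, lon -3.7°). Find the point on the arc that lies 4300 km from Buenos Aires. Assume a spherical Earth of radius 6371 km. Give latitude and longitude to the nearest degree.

≈ lat -2°, lon -36°

Write both endpoints as unit vectors p₁, p₂ with components (cos φ cos λ, cos φ sin λ, sin φ).
The central angle between the endpoints is δ = arccos(p₁·p₂) ≈ 1.577 rad (90.3°). The total great-circle distance is δ·R ≈ 1.577 × 6371 ≈ 10045 km, so the target fraction is f = 4300/10045 ≈ 0.428.
Interpolate at f ≈ 0.428 with slerp weights a = sin((1−f)δ)/sin δ ≈ 0.784, b = sin(fδ)/sin δ ≈ 0.625.
p = a·p₁ + b·p₂ ≈ (0.813, -0.581, -0.040); φ = arcsin(p_z) ≈ -2.32°, λ = atan2(p_y, p_x) ≈ -35.53°.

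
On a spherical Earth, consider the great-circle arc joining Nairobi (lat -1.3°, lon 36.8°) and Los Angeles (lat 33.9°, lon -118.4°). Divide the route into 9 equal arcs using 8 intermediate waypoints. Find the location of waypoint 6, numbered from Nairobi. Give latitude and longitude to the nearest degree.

Convert each endpoint to a unit vector on the sphere (x = cos φ cos λ, y = cos φ sin λ, z = sin φ).
The central angle between the endpoints is δ = arccos(p₁·p₂) ≈ 2.443 rad (140.0°).
Interpolate at f = 6/9 with slerp weights a = sin((1−f)δ)/sin δ ≈ 1.131, b = sin(fδ)/sin δ ≈ 1.553.
p = a·p₁ + b·p₂ ≈ (0.293, -0.456, 0.840); φ = arcsin(p_z) ≈ 57.18°, λ = atan2(p_y, p_x) ≈ -57.32°.

≈ lat 57°, lon -57°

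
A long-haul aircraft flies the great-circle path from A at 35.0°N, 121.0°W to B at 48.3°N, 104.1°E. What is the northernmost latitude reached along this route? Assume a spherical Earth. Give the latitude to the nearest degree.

The great circle lies in the plane with unit normal n̂ = (p₁ × p₂)/|p₁ × p₂|.
Here n̂_z ≈ -0.386; the vertex latitude is φ_max = arccos|n̂_z| ≈ 67.3°.
Check via Clairaut: cos φ_max = |cos φ₁| · sin C = cos(35.0°)·sin(28.1°) ≈ 0.386, again giving ≈ 67.3°.

≈ 67°N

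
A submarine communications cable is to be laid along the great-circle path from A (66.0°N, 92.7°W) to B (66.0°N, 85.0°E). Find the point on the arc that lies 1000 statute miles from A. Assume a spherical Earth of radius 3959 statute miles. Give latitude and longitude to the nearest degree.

The haversine formula gives a central angle δ ≈ 0.838 rad (48.0°) between the endpoints. The total great-circle distance is δ·R ≈ 0.838 × 3959 ≈ 3316 mi, so the target fraction is f = 1000/3316 ≈ 0.302.
Interpolate at f ≈ 0.302 with slerp weights a = sin((1−f)δ)/sin δ ≈ 0.743, b = sin(fδ)/sin δ ≈ 0.336.
p = a·p₁ + b·p₂ ≈ (-0.002, -0.166, 0.986); φ = arcsin(p_z) ≈ 80.46°, λ = atan2(p_y, p_x) ≈ -90.80°.

≈ (80°N, 91°W)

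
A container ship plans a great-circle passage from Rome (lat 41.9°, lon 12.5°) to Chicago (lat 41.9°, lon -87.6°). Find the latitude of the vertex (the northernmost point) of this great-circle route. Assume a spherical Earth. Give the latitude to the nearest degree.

≈ 54°

The great circle lies in the plane with unit normal n̂ = (p₁ × p₂)/|p₁ × p₂|.
Here n̂_z ≈ -0.582; the vertex latitude is φ_max = arccos|n̂_z| ≈ 54.4°.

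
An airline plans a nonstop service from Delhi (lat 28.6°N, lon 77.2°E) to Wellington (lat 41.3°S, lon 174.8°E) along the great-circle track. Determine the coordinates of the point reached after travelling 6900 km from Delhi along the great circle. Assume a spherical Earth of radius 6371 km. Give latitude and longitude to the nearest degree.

≈ lat 13°S, lon 125°E

The haversine formula gives a central angle δ ≈ 1.986 rad (113.8°) between the endpoints. The total great-circle distance is δ·R ≈ 1.986 × 6371 ≈ 12651 km, so the target fraction is f = 6900/12651 ≈ 0.545.
Interpolate at f ≈ 0.545 with slerp weights a = sin((1−f)δ)/sin δ ≈ 0.858, b = sin(fδ)/sin δ ≈ 0.965.
p = a·p₁ + b·p₂ ≈ (-0.555, 0.800, -0.226); φ = arcsin(p_z) ≈ -13.09°, λ = atan2(p_y, p_x) ≈ 124.76°.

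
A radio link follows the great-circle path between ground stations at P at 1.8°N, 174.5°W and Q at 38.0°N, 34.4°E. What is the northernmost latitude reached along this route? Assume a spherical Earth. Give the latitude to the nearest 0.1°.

≈ 59.1°N

The great circle lies in the plane with unit normal n̂ = (p₁ × p₂)/|p₁ × p₂|.
Here n̂_z ≈ -0.513; the vertex latitude is φ_max = arccos|n̂_z| ≈ 59.1°.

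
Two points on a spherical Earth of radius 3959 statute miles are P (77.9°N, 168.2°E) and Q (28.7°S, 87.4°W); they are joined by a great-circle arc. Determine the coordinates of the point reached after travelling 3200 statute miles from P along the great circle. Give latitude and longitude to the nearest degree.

Convert each endpoint to a unit vector on the sphere (x = cos φ cos λ, y = cos φ sin λ, z = sin φ).
The central angle between the endpoints is δ = arccos(p₁·p₂) ≈ 2.112 rad (121.0°). The total great-circle distance is δ·R ≈ 2.112 × 3959 ≈ 8362 mi, so the target fraction is f = 3200/8362 ≈ 0.383.
Interpolate at f ≈ 0.383 with slerp weights a = sin((1−f)δ)/sin δ ≈ 1.126, b = sin(fδ)/sin δ ≈ 0.844.
p = a·p₁ + b·p₂ ≈ (-0.197, -0.691, 0.695); φ = arcsin(p_z) ≈ 44.05°, λ = atan2(p_y, p_x) ≈ -105.94°.

≈ (44°N, 106°W)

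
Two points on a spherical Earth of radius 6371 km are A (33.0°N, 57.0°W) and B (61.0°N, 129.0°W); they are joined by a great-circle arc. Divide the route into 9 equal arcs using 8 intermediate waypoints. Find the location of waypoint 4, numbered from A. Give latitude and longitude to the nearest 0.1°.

Write both endpoints as unit vectors p₁, p₂ with components (cos φ cos λ, cos φ sin λ, sin φ).
The central angle between the endpoints is δ = arccos(p₁·p₂) ≈ 0.925 rad (53.0°).
Interpolate at f = 4/9 with slerp weights a = sin((1−f)δ)/sin δ ≈ 0.615, b = sin(fδ)/sin δ ≈ 0.500.
p = a·p₁ + b·p₂ ≈ (0.128, -0.621, 0.773); φ = arcsin(p_z) ≈ 50.61°, λ = atan2(p_y, p_x) ≈ -78.32°.

≈ (50.6°N, 78.3°W)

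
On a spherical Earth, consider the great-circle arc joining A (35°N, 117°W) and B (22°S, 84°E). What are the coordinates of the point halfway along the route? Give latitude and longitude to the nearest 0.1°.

Write both endpoints as unit vectors p₁, p₂ with components (cos φ cos λ, cos φ sin λ, sin φ).
The central angle between the endpoints is δ = arccos(p₁·p₂) ≈ 2.749 rad (157.5°).
Interpolate at f = 1/2 with slerp weights a = sin((1−f)δ)/sin δ ≈ 2.564, b = sin(fδ)/sin δ ≈ 2.564.
p = a·p₁ + b·p₂ ≈ (-0.705, 0.493, 0.510); φ = arcsin(p_z) ≈ 30.67°, λ = atan2(p_y, p_x) ≈ 145.04°.

≈ (30.7°N, 145.0°E)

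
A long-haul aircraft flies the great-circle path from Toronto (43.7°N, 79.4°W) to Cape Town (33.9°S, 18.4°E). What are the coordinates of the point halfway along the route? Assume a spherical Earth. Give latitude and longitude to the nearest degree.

Convert each endpoint to a unit vector on the sphere (x = cos φ cos λ, y = cos φ sin λ, z = sin φ).
The central angle between the endpoints is δ = arccos(p₁·p₂) ≈ 2.056 rad (117.8°).
Interpolate at f = 1/2 with slerp weights a = sin((1−f)δ)/sin δ ≈ 0.968, b = sin(fδ)/sin δ ≈ 0.968.
p = a·p₁ + b·p₂ ≈ (0.891, -0.434, 0.129); φ = arcsin(p_z) ≈ 7.41°, λ = atan2(p_y, p_x) ≈ -25.98°.

≈ 7°N, 26°W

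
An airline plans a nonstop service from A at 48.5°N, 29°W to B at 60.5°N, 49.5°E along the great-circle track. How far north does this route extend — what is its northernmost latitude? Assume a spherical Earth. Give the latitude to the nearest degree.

The great circle lies in the plane with unit normal n̂ = (p₁ × p₂)/|p₁ × p₂|.
Here n̂_z ≈ +0.459; the vertex latitude is φ_max = arccos|n̂_z| ≈ 62.7°.
Check via Clairaut: cos φ_max = |cos φ₁| · sin C = cos(48.5°)·sin(43.8°) ≈ 0.459, again giving ≈ 62.7°.

≈ 63°N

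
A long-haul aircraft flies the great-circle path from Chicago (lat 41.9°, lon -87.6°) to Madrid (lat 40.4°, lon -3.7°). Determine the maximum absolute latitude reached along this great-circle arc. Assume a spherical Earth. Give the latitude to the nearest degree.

≈ 50°

The great circle lies in the plane with unit normal n̂ = (p₁ × p₂)/|p₁ × p₂|.
Here n̂_z ≈ +0.648; the vertex latitude is φ_max = arccos|n̂_z| ≈ 49.6°.
Check via Clairaut: cos φ_max = |cos φ₁| · sin C = cos(41.9°)·sin(60.5°) ≈ 0.648, again giving ≈ 49.6°.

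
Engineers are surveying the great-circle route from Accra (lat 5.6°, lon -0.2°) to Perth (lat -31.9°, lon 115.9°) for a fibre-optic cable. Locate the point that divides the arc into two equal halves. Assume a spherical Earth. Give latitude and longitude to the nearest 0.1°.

≈ lat -23.7°, lon 50.6°

Write both endpoints as unit vectors p₁, p₂ with components (cos φ cos λ, cos φ sin λ, sin φ).
The central angle between the endpoints is δ = arccos(p₁·p₂) ≈ 2.008 rad (115.0°).
Interpolate at f = 1/2 with slerp weights a = sin((1−f)δ)/sin δ ≈ 0.931, b = sin(fδ)/sin δ ≈ 0.931.
p = a·p₁ + b·p₂ ≈ (0.581, 0.708, -0.401); φ = arcsin(p_z) ≈ -23.65°, λ = atan2(p_y, p_x) ≈ 50.60°.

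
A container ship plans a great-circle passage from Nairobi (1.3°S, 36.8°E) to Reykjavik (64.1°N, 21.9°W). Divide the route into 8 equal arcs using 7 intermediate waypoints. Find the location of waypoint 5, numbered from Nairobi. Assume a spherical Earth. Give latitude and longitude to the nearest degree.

≈ (43°N, 14°E)

Convert each endpoint to a unit vector on the sphere (x = cos φ cos λ, y = cos φ sin λ, z = sin φ).
The central angle between the endpoints is δ = arccos(p₁·p₂) ≈ 1.363 rad (78.1°).
Interpolate at f = 5/8 with slerp weights a = sin((1−f)δ)/sin δ ≈ 0.500, b = sin(fδ)/sin δ ≈ 0.769.
p = a·p₁ + b·p₂ ≈ (0.712, 0.174, 0.680); φ = arcsin(p_z) ≈ 42.88°, λ = atan2(p_y, p_x) ≈ 13.74°.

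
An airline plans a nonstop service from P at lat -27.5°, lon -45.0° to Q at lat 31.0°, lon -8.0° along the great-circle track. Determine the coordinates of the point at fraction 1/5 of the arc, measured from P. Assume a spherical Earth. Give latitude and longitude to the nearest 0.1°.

≈ lat -15.9°, lon -37.2°

Convert each endpoint to a unit vector on the sphere (x = cos φ cos λ, y = cos φ sin λ, z = sin φ).
The central angle between the endpoints is δ = arccos(p₁·p₂) ≈ 1.192 rad (68.3°).
Interpolate at f = 1/5 with slerp weights a = sin((1−f)δ)/sin δ ≈ 0.878, b = sin(fδ)/sin δ ≈ 0.254.
p = a·p₁ + b·p₂ ≈ (0.766, -0.581, -0.274); φ = arcsin(p_z) ≈ -15.93°, λ = atan2(p_y, p_x) ≈ -37.16°.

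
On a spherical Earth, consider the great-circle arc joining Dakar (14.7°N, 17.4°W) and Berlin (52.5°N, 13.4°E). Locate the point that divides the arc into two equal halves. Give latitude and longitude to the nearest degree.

From cos δ = sin φ₁ sin φ₂ + cos φ₁ cos φ₂ cos Δλ, the central angle is δ ≈ 0.785 rad (45.0°).
Interpolate at f = 1/2 with slerp weights a = sin((1−f)δ)/sin δ ≈ 0.541, b = sin(fδ)/sin δ ≈ 0.541.
p = a·p₁ + b·p₂ ≈ (0.820, -0.080, 0.567); φ = arcsin(p_z) ≈ 34.52°, λ = atan2(p_y, p_x) ≈ -5.59°.

≈ (35°N, 6°W)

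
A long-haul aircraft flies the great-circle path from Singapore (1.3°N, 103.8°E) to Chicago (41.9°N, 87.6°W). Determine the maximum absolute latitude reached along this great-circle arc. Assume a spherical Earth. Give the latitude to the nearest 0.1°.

≈ 77.9°N

The great circle lies in the plane with unit normal n̂ = (p₁ × p₂)/|p₁ × p₂|.
Here n̂_z ≈ +0.210; the vertex latitude is φ_max = arccos|n̂_z| ≈ 77.9°.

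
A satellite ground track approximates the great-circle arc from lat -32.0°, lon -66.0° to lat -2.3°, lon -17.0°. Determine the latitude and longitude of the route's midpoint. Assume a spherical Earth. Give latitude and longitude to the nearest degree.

≈ lat -19°, lon -39°

From cos δ = sin φ₁ sin φ₂ + cos φ₁ cos φ₂ cos Δλ, the central angle is δ ≈ 0.956 rad (54.7°).
Interpolate at f = 1/2 with slerp weights a = sin((1−f)δ)/sin δ ≈ 0.563, b = sin(fδ)/sin δ ≈ 0.563.
p = a·p₁ + b·p₂ ≈ (0.732, -0.601, -0.321); φ = arcsin(p_z) ≈ -18.72°, λ = atan2(p_y, p_x) ≈ -39.36°.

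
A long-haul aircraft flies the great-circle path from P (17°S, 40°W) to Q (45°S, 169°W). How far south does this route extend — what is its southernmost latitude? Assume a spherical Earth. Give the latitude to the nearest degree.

≈ 57°S

The great circle lies in the plane with unit normal n̂ = (p₁ × p₂)/|p₁ × p₂|.
Here n̂_z ≈ -0.539; the vertex latitude is φ_max = arccos|n̂_z| ≈ 57.4°.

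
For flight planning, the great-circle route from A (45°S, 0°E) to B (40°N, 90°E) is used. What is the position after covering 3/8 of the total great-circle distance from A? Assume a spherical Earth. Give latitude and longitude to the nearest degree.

Convert each endpoint to a unit vector on the sphere (x = cos φ cos λ, y = cos φ sin λ, z = sin φ).
The central angle between the endpoints is δ = arccos(p₁·p₂) ≈ 2.043 rad (117.0°).
Interpolate at f = 3/8 with slerp weights a = sin((1−f)δ)/sin δ ≈ 1.074, b = sin(fδ)/sin δ ≈ 0.778.
p = a·p₁ + b·p₂ ≈ (0.760, 0.596, -0.259); φ = arcsin(p_z) ≈ -15.04°, λ = atan2(p_y, p_x) ≈ 38.12°.

≈ (15°S, 38°E)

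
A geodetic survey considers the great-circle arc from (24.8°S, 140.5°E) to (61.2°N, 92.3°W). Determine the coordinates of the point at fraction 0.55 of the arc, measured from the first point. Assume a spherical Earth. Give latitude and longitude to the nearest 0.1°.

The haversine formula gives a central angle δ ≈ 2.255 rad (129.2°) between the endpoints.
Interpolate at f = 0.55 with slerp weights a = sin((1−f)δ)/sin δ ≈ 1.096, b = sin(fδ)/sin δ ≈ 1.220.
p = a·p₁ + b·p₂ ≈ (-0.791, 0.045, 0.610); φ = arcsin(p_z) ≈ 37.58°, λ = atan2(p_y, p_x) ≈ 176.72°.

≈ (37.6°N, 176.7°E)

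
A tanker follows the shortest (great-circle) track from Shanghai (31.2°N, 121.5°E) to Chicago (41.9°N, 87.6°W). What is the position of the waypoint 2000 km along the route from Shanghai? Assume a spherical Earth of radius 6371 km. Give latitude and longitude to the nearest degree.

≈ (48°N, 131°E)

Convert each endpoint to a unit vector on the sphere (x = cos φ cos λ, y = cos φ sin λ, z = sin φ).
The central angle between the endpoints is δ = arccos(p₁·p₂) ≈ 1.783 rad (102.1°). The total great-circle distance is δ·R ≈ 1.783 × 6371 ≈ 11358 km, so the target fraction is f = 2000/11358 ≈ 0.176.
Interpolate at f ≈ 0.176 with slerp weights a = sin((1−f)δ)/sin δ ≈ 1.018, b = sin(fδ)/sin δ ≈ 0.316.
p = a·p₁ + b·p₂ ≈ (-0.445, 0.507, 0.738); φ = arcsin(p_z) ≈ 47.57°, λ = atan2(p_y, p_x) ≈ 131.26°.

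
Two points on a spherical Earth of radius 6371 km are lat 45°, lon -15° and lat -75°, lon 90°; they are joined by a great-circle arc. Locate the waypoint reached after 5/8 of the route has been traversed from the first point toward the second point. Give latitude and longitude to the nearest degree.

From cos δ = sin φ₁ sin φ₂ + cos φ₁ cos φ₂ cos Δλ, the central angle is δ ≈ 2.390 rad (136.9°).
Interpolate at f = 5/8 with slerp weights a = sin((1−f)δ)/sin δ ≈ 1.143, b = sin(fδ)/sin δ ≈ 1.460.
p = a·p₁ + b·p₂ ≈ (0.781, 0.169, -0.602); φ = arcsin(p_z) ≈ -36.98°, λ = atan2(p_y, p_x) ≈ 12.18°.

≈ lat -37°, lon 12°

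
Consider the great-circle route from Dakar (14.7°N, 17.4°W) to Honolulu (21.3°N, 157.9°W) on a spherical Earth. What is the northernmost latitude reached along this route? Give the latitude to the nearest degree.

The great circle lies in the plane with unit normal n̂ = (p₁ × p₂)/|p₁ × p₂|.
Here n̂_z ≈ -0.719; the vertex latitude is φ_max = arccos|n̂_z| ≈ 44.1°.
Check via Clairaut: cos φ_max = |cos φ₁| · sin C = cos(14.7°)·sin(48.0°) ≈ 0.719, again giving ≈ 44.1°.

≈ 44°N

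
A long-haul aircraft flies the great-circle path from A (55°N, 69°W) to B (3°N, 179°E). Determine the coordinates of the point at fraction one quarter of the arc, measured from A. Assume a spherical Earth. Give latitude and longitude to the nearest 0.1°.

≈ (55.6°N, 113.6°W)

From cos δ = sin φ₁ sin φ₂ + cos φ₁ cos φ₂ cos Δλ, the central angle is δ ≈ 1.743 rad (99.9°).
Interpolate at f = 1/4 with slerp weights a = sin((1−f)δ)/sin δ ≈ 0.980, b = sin(fδ)/sin δ ≈ 0.429.
p = a·p₁ + b·p₂ ≈ (-0.226, -0.517, 0.825); φ = arcsin(p_z) ≈ 55.62°, λ = atan2(p_y, p_x) ≈ -113.64°.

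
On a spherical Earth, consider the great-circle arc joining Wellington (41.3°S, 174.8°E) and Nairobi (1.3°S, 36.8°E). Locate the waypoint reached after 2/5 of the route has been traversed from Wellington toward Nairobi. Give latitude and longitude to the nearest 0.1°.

Write both endpoints as unit vectors p₁, p₂ with components (cos φ cos λ, cos φ sin λ, sin φ).
The central angle between the endpoints is δ = arccos(p₁·p₂) ≈ 2.145 rad (122.9°).
Interpolate at f = 2/5 with slerp weights a = sin((1−f)δ)/sin δ ≈ 1.143, b = sin(fδ)/sin δ ≈ 0.901.
p = a·p₁ + b·p₂ ≈ (-0.134, 0.617, -0.775); φ = arcsin(p_z) ≈ -50.81°, λ = atan2(p_y, p_x) ≈ 102.26°.

≈ 50.8°S, 102.3°E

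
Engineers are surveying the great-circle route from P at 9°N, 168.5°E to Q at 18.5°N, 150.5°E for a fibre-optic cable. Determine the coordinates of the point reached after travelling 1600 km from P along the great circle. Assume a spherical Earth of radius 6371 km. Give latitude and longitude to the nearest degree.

≈ 16°N, 156°E

Write both endpoints as unit vectors p₁, p₂ with components (cos φ cos λ, cos φ sin λ, sin φ).
The central angle between the endpoints is δ = arccos(p₁·p₂) ≈ 0.347 rad (19.9°). The total great-circle distance is δ·R ≈ 0.347 × 6371 ≈ 2210 km, so the target fraction is f = 1600/2210 ≈ 0.724.
Interpolate at f ≈ 0.724 with slerp weights a = sin((1−f)δ)/sin δ ≈ 0.281, b = sin(fδ)/sin δ ≈ 0.731.
p = a·p₁ + b·p₂ ≈ (-0.875, 0.397, 0.276); φ = arcsin(p_z) ≈ 16.02°, λ = atan2(p_y, p_x) ≈ 155.62°.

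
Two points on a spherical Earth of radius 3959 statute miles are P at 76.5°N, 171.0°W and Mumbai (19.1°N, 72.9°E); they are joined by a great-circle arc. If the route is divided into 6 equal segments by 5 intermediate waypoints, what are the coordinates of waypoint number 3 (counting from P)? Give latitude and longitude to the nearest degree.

≈ 56°N, 87°E

Write both endpoints as unit vectors p₁, p₂ with components (cos φ cos λ, cos φ sin λ, sin φ).
The central angle between the endpoints is δ = arccos(p₁·p₂) ≈ 1.348 rad (77.2°).
Interpolate at f = 3/6 with slerp weights a = sin((1−f)δ)/sin δ ≈ 0.640, b = sin(fδ)/sin δ ≈ 0.640.
p = a·p₁ + b·p₂ ≈ (0.030, 0.555, 0.832); φ = arcsin(p_z) ≈ 56.26°, λ = atan2(p_y, p_x) ≈ 86.88°.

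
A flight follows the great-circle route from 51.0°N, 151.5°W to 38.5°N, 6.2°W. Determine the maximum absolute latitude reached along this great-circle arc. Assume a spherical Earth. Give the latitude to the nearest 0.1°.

≈ 73.7°N

The great circle lies in the plane with unit normal n̂ = (p₁ × p₂)/|p₁ × p₂|.
Here n̂_z ≈ +0.281; the vertex latitude is φ_max = arccos|n̂_z| ≈ 73.7°.
Check via Clairaut: cos φ_max = |cos φ₁| · sin C = cos(51.0°)·sin(26.5°) ≈ 0.281, again giving ≈ 73.7°.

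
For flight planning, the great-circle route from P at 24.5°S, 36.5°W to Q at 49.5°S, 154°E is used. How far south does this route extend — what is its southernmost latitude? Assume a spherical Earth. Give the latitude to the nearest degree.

≈ 84°S

The great circle lies in the plane with unit normal n̂ = (p₁ × p₂)/|p₁ × p₂|.
Here n̂_z ≈ -0.112; the vertex latitude is φ_max = arccos|n̂_z| ≈ 83.6°.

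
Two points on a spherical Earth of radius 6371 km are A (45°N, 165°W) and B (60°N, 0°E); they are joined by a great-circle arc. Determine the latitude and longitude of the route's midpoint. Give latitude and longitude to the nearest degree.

Write both endpoints as unit vectors p₁, p₂ with components (cos φ cos λ, cos φ sin λ, sin φ).
The central angle between the endpoints is δ = arccos(p₁·p₂) ≈ 1.297 rad (74.3°).
Interpolate at f = 1/2 with slerp weights a = sin((1−f)δ)/sin δ ≈ 0.627, b = sin(fδ)/sin δ ≈ 0.627.
p = a·p₁ + b·p₂ ≈ (-0.115, -0.115, 0.987); φ = arcsin(p_z) ≈ 80.66°, λ = atan2(p_y, p_x) ≈ -135.00°.

≈ (81°N, 135°W)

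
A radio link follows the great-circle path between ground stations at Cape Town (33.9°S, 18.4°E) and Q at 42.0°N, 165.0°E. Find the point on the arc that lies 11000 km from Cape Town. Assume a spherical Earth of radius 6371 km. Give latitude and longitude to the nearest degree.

From cos δ = sin φ₁ sin φ₂ + cos φ₁ cos φ₂ cos Δλ, the central angle is δ ≈ 2.664 rad (152.6°). The total great-circle distance is δ·R ≈ 2.664 × 6371 ≈ 16973 km, so the target fraction is f = 11000/16973 ≈ 0.648.
Interpolate at f ≈ 0.648 with slerp weights a = sin((1−f)δ)/sin δ ≈ 1.754, b = sin(fδ)/sin δ ≈ 2.150.
p = a·p₁ + b·p₂ ≈ (-0.162, 0.873, 0.460); φ = arcsin(p_z) ≈ 27.39°, λ = atan2(p_y, p_x) ≈ 100.49°.

≈ 27°N, 100°E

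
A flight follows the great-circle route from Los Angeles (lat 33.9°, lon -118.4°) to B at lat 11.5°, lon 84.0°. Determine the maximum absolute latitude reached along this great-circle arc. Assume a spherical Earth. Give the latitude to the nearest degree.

≈ 66°

The great circle lies in the plane with unit normal n̂ = (p₁ × p₂)/|p₁ × p₂|.
Here n̂_z ≈ -0.404; the vertex latitude is φ_max = arccos|n̂_z| ≈ 66.2°.
Check via Clairaut: cos φ_max = |cos φ₁| · sin C = cos(33.9°)·sin(29.1°) ≈ 0.404, again giving ≈ 66.2°.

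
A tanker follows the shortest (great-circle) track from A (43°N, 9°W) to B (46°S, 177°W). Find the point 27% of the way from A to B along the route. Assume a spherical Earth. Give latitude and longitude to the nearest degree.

Convert each endpoint to a unit vector on the sphere (x = cos φ cos λ, y = cos φ sin λ, z = sin φ).
The central angle between the endpoints is δ = arccos(p₁·p₂) ≈ 2.983 rad (170.9°).
Interpolate at f = 0.27 with slerp weights a = sin((1−f)δ)/sin δ ≈ 5.216, b = sin(fδ)/sin δ ≈ 4.581.
p = a·p₁ + b·p₂ ≈ (0.590, -0.763, 0.262); φ = arcsin(p_z) ≈ 15.21°, λ = atan2(p_y, p_x) ≈ -52.28°.

≈ (15°N, 52°W)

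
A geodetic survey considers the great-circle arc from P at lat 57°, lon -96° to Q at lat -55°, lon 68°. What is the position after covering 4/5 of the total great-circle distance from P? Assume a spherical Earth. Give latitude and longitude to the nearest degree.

≈ lat -35°, lon 28°

Convert each endpoint to a unit vector on the sphere (x = cos φ cos λ, y = cos φ sin λ, z = sin φ).
The central angle between the endpoints is δ = arccos(p₁·p₂) ≈ 2.982 rad (170.9°).
Interpolate at f = 4/5 with slerp weights a = sin((1−f)δ)/sin δ ≈ 3.534, b = sin(fδ)/sin δ ≈ 4.316.
p = a·p₁ + b·p₂ ≈ (0.726, 0.381, -0.572); φ = arcsin(p_z) ≈ -34.89°, λ = atan2(p_y, p_x) ≈ 27.70°.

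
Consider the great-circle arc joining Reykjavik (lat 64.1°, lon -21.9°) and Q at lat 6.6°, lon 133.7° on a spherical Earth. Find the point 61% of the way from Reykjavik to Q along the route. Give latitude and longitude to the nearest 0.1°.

Convert each endpoint to a unit vector on the sphere (x = cos φ cos λ, y = cos φ sin λ, z = sin φ).
The central angle between the endpoints is δ = arccos(p₁·p₂) ≈ 1.867 rad (107.0°).
Interpolate at f = 0.61 with slerp weights a = sin((1−f)δ)/sin δ ≈ 0.696, b = sin(fδ)/sin δ ≈ 0.949.
p = a·p₁ + b·p₂ ≈ (-0.370, 0.569, 0.735); φ = arcsin(p_z) ≈ 47.30°, λ = atan2(p_y, p_x) ≈ 123.03°.

≈ lat 47.3°, lon 123.0°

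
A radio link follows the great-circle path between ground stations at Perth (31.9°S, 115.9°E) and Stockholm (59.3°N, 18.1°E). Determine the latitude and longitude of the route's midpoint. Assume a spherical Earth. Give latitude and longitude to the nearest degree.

≈ 20°N, 83°E

Convert each endpoint to a unit vector on the sphere (x = cos φ cos λ, y = cos φ sin λ, z = sin φ).
The central angle between the endpoints is δ = arccos(p₁·p₂) ≈ 2.110 rad (120.9°).
Interpolate at f = 1/2 with slerp weights a = sin((1−f)δ)/sin δ ≈ 1.013, b = sin(fδ)/sin δ ≈ 1.013.
p = a·p₁ + b·p₂ ≈ (0.116, 0.935, 0.336); φ = arcsin(p_z) ≈ 19.63°, λ = atan2(p_y, p_x) ≈ 82.93°.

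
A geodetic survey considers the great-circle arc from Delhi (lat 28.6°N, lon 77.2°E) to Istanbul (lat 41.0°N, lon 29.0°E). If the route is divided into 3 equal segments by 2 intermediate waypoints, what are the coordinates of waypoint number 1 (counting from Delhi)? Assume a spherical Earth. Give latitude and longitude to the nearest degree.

Convert each endpoint to a unit vector on the sphere (x = cos φ cos λ, y = cos φ sin λ, z = sin φ).
The central angle between the endpoints is δ = arccos(p₁·p₂) ≈ 0.714 rad (40.9°).
Interpolate at f = 1/3 with slerp weights a = sin((1−f)δ)/sin δ ≈ 0.700, b = sin(fδ)/sin δ ≈ 0.360.
p = a·p₁ + b·p₂ ≈ (0.374, 0.731, 0.571); φ = arcsin(p_z) ≈ 34.83°, λ = atan2(p_y, p_x) ≈ 62.91°.

≈ lat 35°N, lon 63°E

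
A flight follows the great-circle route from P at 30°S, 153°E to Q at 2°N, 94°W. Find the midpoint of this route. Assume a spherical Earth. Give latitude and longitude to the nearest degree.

≈ 24°S, 144°W

The haversine formula gives a central angle δ ≈ 1.934 rad (110.8°) between the endpoints.
Interpolate at f = 1/2 with slerp weights a = sin((1−f)δ)/sin δ ≈ 0.881, b = sin(fδ)/sin δ ≈ 0.881.
p = a·p₁ + b·p₂ ≈ (-0.741, -0.532, -0.410); φ = arcsin(p_z) ≈ -24.19°, λ = atan2(p_y, p_x) ≈ -144.34°.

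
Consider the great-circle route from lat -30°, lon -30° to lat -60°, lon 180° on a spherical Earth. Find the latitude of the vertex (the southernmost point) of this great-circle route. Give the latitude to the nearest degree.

≈ -77°

The great circle lies in the plane with unit normal n̂ = (p₁ × p₂)/|p₁ × p₂|.
Here n̂_z ≈ -0.217; the vertex latitude is φ_max = arccos|n̂_z| ≈ 77.5°.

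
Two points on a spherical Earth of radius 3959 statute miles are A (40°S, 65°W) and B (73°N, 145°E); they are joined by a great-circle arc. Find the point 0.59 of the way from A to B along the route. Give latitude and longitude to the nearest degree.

Convert each endpoint to a unit vector on the sphere (x = cos φ cos λ, y = cos φ sin λ, z = sin φ).
The central angle between the endpoints is δ = arccos(p₁·p₂) ≈ 2.513 rad (144.0°).
Interpolate at f = 0.59 with slerp weights a = sin((1−f)δ)/sin δ ≈ 1.457, b = sin(fδ)/sin δ ≈ 1.693.
p = a·p₁ + b·p₂ ≈ (0.066, -0.728, 0.682); φ = arcsin(p_z) ≈ 43.03°, λ = atan2(p_y, p_x) ≈ -84.79°.

≈ (43°N, 85°W)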